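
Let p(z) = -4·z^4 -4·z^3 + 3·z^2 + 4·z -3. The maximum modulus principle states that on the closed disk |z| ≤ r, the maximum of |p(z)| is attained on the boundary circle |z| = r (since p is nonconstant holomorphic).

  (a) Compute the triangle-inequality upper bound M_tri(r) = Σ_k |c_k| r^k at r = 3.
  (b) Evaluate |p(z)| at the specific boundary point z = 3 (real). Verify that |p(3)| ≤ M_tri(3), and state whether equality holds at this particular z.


Coefficients: c_0 = -3, c_1 = 4, c_2 = 3, c_3 = -4, c_4 = -4. Radius r = 3.
Part (a). Triangle bound: M_tri(r) = Σ_k |c_k| r^k
  = |-3|·3^0 + |4|·3^1 + |3|·3^2 + |-4|·3^3 + |-4|·3^4
  = 3 + 12 + 27 + 108 + 324 = 474.
This bounds M(r) := max_{|z|=r} |p(z)| from above; equality holds iff all terms c_k z^k can be made to align in phase at a single z on |z|=r.
Part (b). At z = 3 (real, on the circle |z| = r):
  p(3) = (-3)·3^0 + (4)·3^1 + (3)·3^2 + (-4)·3^3 + (-4)·3^4 = -396.
  |p(3)| = 396.
Check: |p(3)| = 396 ≤ 474 = M_tri(3). ✓ Equality does not hold at z = 3 (the coefficients have mixed signs, so the terms do not all align in phase there).

M_tri(3) = 474; |p(3)| = 396; equality at z=3: no.


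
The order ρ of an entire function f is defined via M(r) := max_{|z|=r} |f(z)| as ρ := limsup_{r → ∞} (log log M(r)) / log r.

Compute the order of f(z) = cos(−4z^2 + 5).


Write cos(w) = (e^{iw} ± e^{−iw})/(2 or 2i), so |cos(w)| ≤ e^{|w|}. With w = −4z^2 + 5, |w| ≤ 4r^2 + 5 on |z|=r, giving M(r) ≤ e^{4r^2 + 5} and ρ ≤ 2. For the lower bound, choose z on |z|=r with -4z^2 purely imaginary of modulus 4r^2; then |cos(−4z^2 + 5)| grows like e^{4r^2}/2, so ρ ≥ 2. Hence ρ = 2.
Therefore ρ = 2.

Order ρ = 2.


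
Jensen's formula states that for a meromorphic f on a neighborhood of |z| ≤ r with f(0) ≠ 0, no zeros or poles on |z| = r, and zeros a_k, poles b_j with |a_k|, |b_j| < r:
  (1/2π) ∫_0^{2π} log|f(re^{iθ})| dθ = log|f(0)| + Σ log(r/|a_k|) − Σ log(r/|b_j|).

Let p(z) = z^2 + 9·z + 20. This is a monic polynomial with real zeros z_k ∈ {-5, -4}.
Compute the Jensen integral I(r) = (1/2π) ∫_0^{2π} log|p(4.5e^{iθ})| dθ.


Zeros: -5, -4; r = 4.5.
Inside |z| < r: -4. Outside (|z| ≥ r): -5.
p(0) = 20, so log|p(0)| = log(20) = 2.9957.
Apply Jensen: I(r) = log|p(0)| + Σ_k log(r/|z_k|), summed over zeros inside |z| < r.
  log(r/|z_k|) for z_k = -4: log(4.5/4) = 0.1178
  Outside zeros (-5) contribute nothing to the Jensen sum.
Sum over inside zeros: 0.1178.
I(r) = log|p(0)| + (inside sum) = 2.9957 + 0.1178 = 3.1135.
Note: since some zeros are outside |z| ≤ r, the simplified n·log(r) form does NOT apply — only the inside zeros contribute.

I(r) ≈ 3.1135.


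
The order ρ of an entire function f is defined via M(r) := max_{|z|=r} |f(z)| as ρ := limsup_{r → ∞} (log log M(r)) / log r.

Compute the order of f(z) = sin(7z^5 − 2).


Write sin(w) = (e^{iw} ± e^{−iw})/(2 or 2i), so |sin(w)| ≤ e^{|w|}. With w = 7z^5 − 2, |w| ≤ 7r^5 + 2 on |z|=r, giving M(r) ≤ e^{7r^5 + 2} and ρ ≤ 5. For the lower bound, choose z on |z|=r with 7z^5 purely imaginary of modulus 7r^5; then |sin(7z^5 − 2)| grows like e^{7r^5}/2, so ρ ≥ 5. Hence ρ = 5.
Therefore ρ = 5.

Order ρ = 5.


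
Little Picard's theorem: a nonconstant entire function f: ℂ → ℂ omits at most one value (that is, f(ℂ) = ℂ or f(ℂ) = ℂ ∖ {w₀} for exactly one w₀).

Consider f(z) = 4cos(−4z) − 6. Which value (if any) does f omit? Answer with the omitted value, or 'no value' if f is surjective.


Little Picard bounds the complement of f(ℂ) to at most one point.
cos is entire and surjective onto ℂ: for every w ∈ ℂ, cos(ζ) = w has a solution ζ ∈ ℂ (e.g., via the complex inverse arccos). With ζ = −4z this gives z = ζ/(-4). Then 4·cos(−4z) takes every value in 4·ℂ = ℂ, and adding -6 is a bijection of ℂ. So f is surjective and omits no value. (Note: only on the real line is cos bounded by [−1, 1].)

Omitted value: no value.


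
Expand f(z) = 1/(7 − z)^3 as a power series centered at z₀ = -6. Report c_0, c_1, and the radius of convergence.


Let w = z − z₀, so z = z₀ + w.
Then 7 − z = 7 − (z₀ + w) = (7 − z₀) − w = 13 − w.
f(z) = 1/(13 − w)^3 = (1/(13)^3) · (1 − w/(13))^{−3}.
By the binomial series (1−u)^{−3} = Σ_{n≥0} C(n+2, 2) u^n for |u|<1, with u = w/(13):
  c_n = C(n+2, 2) / (13)^(n+3).
  c_0 = 1/(13)^3 = 1/2197.
  c_1 = 3/(13)^4 = 3/28561.
The series is valid for |w/d| < 1, i.e. |z − z₀| < |d|.
Radius of convergence: R = |7 − z₀| = |13| = 13 (distance from z₀ to the singularity z = 7).

c_0 = 1/2197, c_1 = 3/28561; R = 13.


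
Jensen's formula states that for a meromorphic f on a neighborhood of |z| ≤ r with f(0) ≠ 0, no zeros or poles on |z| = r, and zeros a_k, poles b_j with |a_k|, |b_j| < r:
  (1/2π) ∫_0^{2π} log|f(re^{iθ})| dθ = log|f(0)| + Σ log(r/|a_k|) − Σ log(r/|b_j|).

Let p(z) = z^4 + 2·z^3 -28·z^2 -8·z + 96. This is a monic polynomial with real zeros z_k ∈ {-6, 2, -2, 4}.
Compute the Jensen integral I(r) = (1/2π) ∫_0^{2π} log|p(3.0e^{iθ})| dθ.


Zeros: -6, -2, 2, 4; r = 3.0.
Inside |z| < r: -2, 2. Outside (|z| ≥ r): -6, 4.
p(0) = 96, so log|p(0)| = log(96) = 4.5643.
Apply Jensen: I(r) = log|p(0)| + Σ_k log(r/|z_k|), summed over zeros inside |z| < r.
  log(r/|z_k|) for z_k = 2: log(3.0/2) = 0.4055
  log(r/|z_k|) for z_k = -2: log(3.0/2) = 0.4055
  Outside zeros (-6, 4) contribute nothing to the Jensen sum.
Sum over inside zeros: 0.8109.
I(r) = log|p(0)| + (inside sum) = 4.5643 + 0.8109 = 5.3753.
Note: since some zeros are outside |z| ≤ r, the simplified n·log(r) form does NOT apply — only the inside zeros contribute.

I(r) ≈ 5.3753.


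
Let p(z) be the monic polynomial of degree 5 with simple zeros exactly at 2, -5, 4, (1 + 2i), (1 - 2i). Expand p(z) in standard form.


The polynomial is p(z) = ∏_{α ∈ S} (z − α), where S = {2, -5, 4, (1 + 2i), (1 - 2i)}.
Expanding the product yields: p(z) = z^5 -3·z^4 -15·z^3 + 79·z^2 -190·z + 200.
Note conjugate pairs combine to real quadratics: (z − (1+2i))(z − (1−2i)) = z² − 2z + 5.
The resulting polynomial has degree 5 and real coefficients as required.

p(z) = z^5 -3·z^4 -15·z^3 + 79·z^2 -190·z + 200.


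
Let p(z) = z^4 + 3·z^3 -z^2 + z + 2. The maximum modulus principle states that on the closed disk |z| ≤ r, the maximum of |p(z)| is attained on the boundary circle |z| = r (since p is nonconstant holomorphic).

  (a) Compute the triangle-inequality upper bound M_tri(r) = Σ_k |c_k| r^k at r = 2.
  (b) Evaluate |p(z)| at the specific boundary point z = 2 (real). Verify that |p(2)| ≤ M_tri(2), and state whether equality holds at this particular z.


Coefficients: c_0 = 2, c_1 = 1, c_2 = -1, c_3 = 3, c_4 = 1. Radius r = 2.
Part (a). Triangle bound: M_tri(r) = Σ_k |c_k| r^k
  = |2|·2^0 + |1|·2^1 + |-1|·2^2 + |3|·2^3 + |1|·2^4
  = 2 + 2 + 4 + 24 + 16 = 48.
This bounds M(r) := max_{|z|=r} |p(z)| from above; equality holds iff all terms c_k z^k can be made to align in phase at a single z on |z|=r.
Part (b). At z = 2 (real, on the circle |z| = r):
  p(2) = (2)·2^0 + (1)·2^1 + (-1)·2^2 + (3)·2^3 + (1)·2^4 = 40.
  |p(2)| = 40.
Check: |p(2)| = 40 ≤ 48 = M_tri(2). ✓ Equality does not hold at z = 2 (the coefficients have mixed signs, so the terms do not all align in phase there).

M_tri(2) = 48; |p(2)| = 40; equality at z=2: no.


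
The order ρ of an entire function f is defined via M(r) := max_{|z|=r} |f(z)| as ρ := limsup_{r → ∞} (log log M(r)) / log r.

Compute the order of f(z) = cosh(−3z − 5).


cosh(w) is a linear combination of e^{iw} and e^{−iw} (or e^w, e^{−w} in the hyperbolic case), so |cosh(w)| ≤ e^{|w|}. With w = −3z − 5, |w| ≤ 3|z| + 5 = 3r + 5 on |z| = r, giving M(r) ≤ e^{3r + 5}, so ρ ≤ 1. On a suitable ray (z = it for sin/cos; z = t for sinh/cosh, t real → ∞), |cosh(−3z − 5)| grows like e^{3|t|}/2, so ρ ≥ 1. Hence ρ = 1.
Therefore ρ = 1.

Order ρ = 1.


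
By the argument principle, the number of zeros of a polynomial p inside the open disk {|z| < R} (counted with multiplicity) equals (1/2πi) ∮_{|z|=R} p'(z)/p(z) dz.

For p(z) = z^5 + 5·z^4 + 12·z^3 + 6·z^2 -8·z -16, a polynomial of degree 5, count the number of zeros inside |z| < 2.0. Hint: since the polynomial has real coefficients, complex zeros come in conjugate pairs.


The zeros of p are: 1, (-1 + 1i), (-1 - 1i), (-2 + 2i), (-2 - 2i).
Their magnitudes are: 1, 1.414, 1.414, 2.828, 2.828.
Zeros with |z| < R = 2.0: 1, (-1 + 1i), (-1 - 1i).
Count = 3.
By the argument principle, (1/2πi) ∮_{|z|=R} p'(z)/p(z) dz equals exactly this count.

Number of zeros inside |z| < 2.0: 3.


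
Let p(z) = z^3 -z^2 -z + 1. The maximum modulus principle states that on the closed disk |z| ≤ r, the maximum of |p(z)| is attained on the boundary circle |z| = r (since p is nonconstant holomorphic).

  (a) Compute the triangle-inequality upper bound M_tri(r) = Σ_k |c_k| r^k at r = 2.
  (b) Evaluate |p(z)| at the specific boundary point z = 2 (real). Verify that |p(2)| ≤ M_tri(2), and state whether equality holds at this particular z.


Coefficients: c_0 = 1, c_1 = -1, c_2 = -1, c_3 = 1. Radius r = 2.
Part (a). Triangle bound: M_tri(r) = Σ_k |c_k| r^k
  = |1|·2^0 + |-1|·2^1 + |-1|·2^2 + |1|·2^3
  = 1 + 2 + 4 + 8 = 15.
This bounds M(r) := max_{|z|=r} |p(z)| from above; equality holds iff all terms c_k z^k can be made to align in phase at a single z on |z|=r.
Part (b). At z = 2 (real, on the circle |z| = r):
  p(2) = (1)·2^0 + (-1)·2^1 + (-1)·2^2 + (1)·2^3 = 3.
  |p(2)| = 3.
Check: |p(2)| = 3 ≤ 15 = M_tri(2). ✓ Equality does not hold at z = 2 (the coefficients have mixed signs, so the terms do not all align in phase there).

M_tri(2) = 15; |p(2)| = 3; equality at z=2: no.


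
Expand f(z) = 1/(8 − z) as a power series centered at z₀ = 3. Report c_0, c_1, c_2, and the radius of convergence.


Let w = z − z₀, so z = z₀ + w.
Then 8 − z = 8 − (z₀ + w) = (8 − z₀) − w = 5 − w.
f(z) = 1/(5 − w) = (1/(5)) · 1/(1 − w/(5)) = Σ_{n≥0} w^n / (5)^(n+1).
So c_n = 1/(5)^(n+1):
  c_0 = 1/(5)^1 = 1/5.
  c_1 = 1/(5)^2 = 1/25.
  c_2 = 1/(5)^3 = 1/125.
The series is valid for |w/d| < 1, i.e. |z − z₀| < |d|.
Radius of convergence: R = |8 − z₀| = |5| = 5 (distance from z₀ to the singularity z = 8).

c_0 = 1/5, c_1 = 1/25, c_2 = 1/125; R = 5.


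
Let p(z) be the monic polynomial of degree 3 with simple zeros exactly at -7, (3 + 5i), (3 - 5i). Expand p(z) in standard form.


The polynomial is p(z) = ∏_{α ∈ S} (z − α), where S = {-7, (3 + 5i), (3 - 5i)}.
Expanding the product yields: p(z) = z^3 + z^2 -8·z + 238.
Note conjugate pairs combine to real quadratics: (z − (3+5i))(z − (3−5i)) = z² − 6z + 34.
The resulting polynomial has degree 3 and real coefficients as required.

p(z) = z^3 + z^2 -8·z + 238.


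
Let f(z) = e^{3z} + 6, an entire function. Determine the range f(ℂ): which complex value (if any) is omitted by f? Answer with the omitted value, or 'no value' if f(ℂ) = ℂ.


Little Picard bounds the complement of f(ℂ) to at most one point.
e^{3z} is never zero on ℂ, so 1·e^{3z} takes every value in ℂ ∖ {0}. Adding 6 shifts the range to ℂ ∖ {6}. Thus f omits exactly the value 6.

Omitted value: 6.


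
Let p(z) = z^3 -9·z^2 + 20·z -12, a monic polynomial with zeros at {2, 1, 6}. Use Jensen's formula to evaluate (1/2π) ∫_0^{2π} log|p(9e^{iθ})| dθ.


Zeros: 1, 2, 6; r = 9.
Inside |z| < r: 1, 2, 6. Outside (|z| ≥ r): ∅.
p(0) = -12, so log|p(0)| = log(12) = 2.4849.
Apply Jensen: I(r) = log|p(0)| + Σ_k log(r/|z_k|), summed over zeros inside |z| < r.
  log(r/|z_k|) for z_k = 2: log(9/2) = 1.5041
  log(r/|z_k|) for z_k = 1: log(9/1) = 2.1972
  log(r/|z_k|) for z_k = 6: log(9/6) = 0.4055
Sum over inside zeros: 4.1068.
I(r) = log|p(0)| + (inside sum) = 2.4849 + 4.1068 = 6.5917.
Closed form (all zeros inside, monic): I(r) = n·log(r) = 3·log(9) = 6.5917. ✓

I(r) ≈ 6.5917.


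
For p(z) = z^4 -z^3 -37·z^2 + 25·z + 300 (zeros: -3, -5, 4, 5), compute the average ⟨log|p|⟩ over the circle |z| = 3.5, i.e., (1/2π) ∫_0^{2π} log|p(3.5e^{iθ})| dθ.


Zeros: -5, -3, 4, 5; r = 3.5.
Inside |z| < r: -3. Outside (|z| ≥ r): -5, 4, 5.
p(0) = 300, so log|p(0)| = log(300) = 5.7038.
Apply Jensen: I(r) = log|p(0)| + Σ_k log(r/|z_k|), summed over zeros inside |z| < r.
  log(r/|z_k|) for z_k = -3: log(3.5/3) = 0.1542
  Outside zeros (-5, 4, 5) contribute nothing to the Jensen sum.
Sum over inside zeros: 0.1542.
I(r) = log|p(0)| + (inside sum) = 5.7038 + 0.1542 = 5.8579.
Note: since some zeros are outside |z| ≤ r, the simplified n·log(r) form does NOT apply — only the inside zeros contribute.

I(r) ≈ 5.8579.


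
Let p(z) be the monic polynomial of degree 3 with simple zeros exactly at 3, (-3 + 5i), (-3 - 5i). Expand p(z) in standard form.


The polynomial is p(z) = ∏_{α ∈ S} (z − α), where S = {3, (-3 + 5i), (-3 - 5i)}.
Expanding the product yields: p(z) = z^3 + 3·z^2 + 16·z -102.
Note conjugate pairs combine to real quadratics: (z − (-3+5i))(z − (-3−5i)) = z² + 6z + 34.
The resulting polynomial has degree 3 and real coefficients as required.

p(z) = z^3 + 3·z^2 + 16·z -102.


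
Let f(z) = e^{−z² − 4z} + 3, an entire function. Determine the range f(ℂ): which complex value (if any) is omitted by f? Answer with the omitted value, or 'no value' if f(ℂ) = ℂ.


Little Picard bounds the complement of f(ℂ) to at most one point.
The exponent g(z) = −z² − 4z is a nonconstant polynomial, hence surjective onto ℂ. So e^{g(z)} takes every value in {e^w : w ∈ ℂ} = ℂ ∖ {0}. Adding 3 shifts the range to ℂ ∖ {3}. f omits exactly 3.

Omitted value: 3.


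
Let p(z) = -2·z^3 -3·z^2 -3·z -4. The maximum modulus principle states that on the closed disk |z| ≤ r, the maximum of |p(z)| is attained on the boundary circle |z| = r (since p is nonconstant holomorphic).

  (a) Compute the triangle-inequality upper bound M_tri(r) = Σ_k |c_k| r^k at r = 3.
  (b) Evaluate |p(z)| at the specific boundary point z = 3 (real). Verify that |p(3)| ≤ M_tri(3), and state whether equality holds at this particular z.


Coefficients: c_0 = -4, c_1 = -3, c_2 = -3, c_3 = -2. Radius r = 3.
Part (a). Triangle bound: M_tri(r) = Σ_k |c_k| r^k
  = |-4|·3^0 + |-3|·3^1 + |-3|·3^2 + |-2|·3^3
  = 4 + 9 + 27 + 54 = 94.
This bounds M(r) := max_{|z|=r} |p(z)| from above; equality holds iff all terms c_k z^k can be made to align in phase at a single z on |z|=r.
Part (b). At z = 3 (real, on the circle |z| = r):
  p(3) = (-4)·3^0 + (-3)·3^1 + (-3)·3^2 + (-2)·3^3 = -94.
  |p(3)| = 94.
Since all nonzero coefficients share the same sign, |p(3)| = 94 = M_tri(3); the triangle bound is attained at z = 3, so in fact M(r) = 94.

M_tri(3) = 94; |p(3)| = 94; equality at z=3: yes.


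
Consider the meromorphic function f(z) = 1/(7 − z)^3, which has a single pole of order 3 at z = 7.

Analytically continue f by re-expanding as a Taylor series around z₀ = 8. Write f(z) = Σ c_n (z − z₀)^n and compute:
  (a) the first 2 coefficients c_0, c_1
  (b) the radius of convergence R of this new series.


Let w = z − z₀, so z = z₀ + w.
Then 7 − z = 7 − (z₀ + w) = (7 − z₀) − w = -1 − w.
f(z) = 1/(-1 − w)^3 = (1/(-1)^3) · (1 − w/(-1))^{−3}.
By the binomial series (1−u)^{−3} = Σ_{n≥0} C(n+2, 2) u^n for |u|<1, with u = w/(-1):
  c_n = C(n+2, 2) / (-1)^(n+3).
  c_0 = 1/(-1)^3 = -1.
  c_1 = 3/(-1)^4 = 3.
The series is valid for |w/d| < 1, i.e. |z − z₀| < |d|.
Radius of convergence: R = |7 − z₀| = |-1| = 1 (distance from z₀ to the singularity z = 7).

c_0 = -1, c_1 = 3; R = 1.


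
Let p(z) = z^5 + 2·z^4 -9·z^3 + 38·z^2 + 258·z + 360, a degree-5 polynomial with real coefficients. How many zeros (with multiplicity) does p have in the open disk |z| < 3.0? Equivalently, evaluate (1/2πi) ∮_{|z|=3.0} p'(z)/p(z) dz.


The zeros of p are: (3 + 3i), (3 - 3i), -4, (-2 + 1i), (-2 - 1i).
Their magnitudes are: 4.243, 4.243, 4, 2.236, 2.236.
Zeros with |z| < R = 3.0: (-2 + 1i), (-2 - 1i).
Count = 2.
By the argument principle, (1/2πi) ∮_{|z|=R} p'(z)/p(z) dz equals exactly this count.

Number of zeros inside |z| < 3.0: 2.


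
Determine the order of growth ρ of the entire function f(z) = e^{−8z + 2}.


|e^{−8z + 2}| = e^{Re(-8·z) + 2} ≤ e^{8|z|^1 + 2} = e^{8r^1 + 2} on |z| = r, so ρ ≤ 1. Choosing z on |z|=r so that -8·z is real positive (always possible by picking arg z appropriately) gives |f(z)| = e^{8r^1 + 2}, matching the bound. The additive constant 2 does not affect log log M(r) ~ 1·log r. Hence ρ = 1.
Therefore ρ = 1.

Order ρ = 1.


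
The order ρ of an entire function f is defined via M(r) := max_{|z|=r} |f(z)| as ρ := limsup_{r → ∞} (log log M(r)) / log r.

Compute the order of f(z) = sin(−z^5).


Write sin(w) = (e^{iw} ± e^{−iw})/(2 or 2i), so |sin(w)| ≤ e^{|w|}. With w = −z^5, |w| ≤ 1r^5 + 0 on |z|=r, giving M(r) ≤ e^{1r^5 + 0} and ρ ≤ 5. For the lower bound, choose z on |z|=r with -1z^5 purely imaginary of modulus 1r^5; then |sin(−z^5)| grows like e^{1r^5}/2, so ρ ≥ 5. Hence ρ = 5.
Therefore ρ = 5.

Order ρ = 5.


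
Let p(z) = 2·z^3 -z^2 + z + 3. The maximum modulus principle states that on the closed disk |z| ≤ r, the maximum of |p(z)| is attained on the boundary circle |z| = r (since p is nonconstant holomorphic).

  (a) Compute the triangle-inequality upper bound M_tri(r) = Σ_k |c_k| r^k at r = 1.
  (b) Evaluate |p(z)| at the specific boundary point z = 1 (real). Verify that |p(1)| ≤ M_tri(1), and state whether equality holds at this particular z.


Coefficients: c_0 = 3, c_1 = 1, c_2 = -1, c_3 = 2. Radius r = 1.
Part (a). Triangle bound: M_tri(r) = Σ_k |c_k| r^k
  = |3|·1^0 + |1|·1^1 + |-1|·1^2 + |2|·1^3
  = 3 + 1 + 1 + 2 = 7.
This bounds M(r) := max_{|z|=r} |p(z)| from above; equality holds iff all terms c_k z^k can be made to align in phase at a single z on |z|=r.
Part (b). At z = 1 (real, on the circle |z| = r):
  p(1) = (3)·1^0 + (1)·1^1 + (-1)·1^2 + (2)·1^3 = 5.
  |p(1)| = 5.
Check: |p(1)| = 5 ≤ 7 = M_tri(1). ✓ Equality does not hold at z = 1 (the coefficients have mixed signs, so the terms do not all align in phase there).

M_tri(1) = 7; |p(1)| = 5; equality at z=1: no.


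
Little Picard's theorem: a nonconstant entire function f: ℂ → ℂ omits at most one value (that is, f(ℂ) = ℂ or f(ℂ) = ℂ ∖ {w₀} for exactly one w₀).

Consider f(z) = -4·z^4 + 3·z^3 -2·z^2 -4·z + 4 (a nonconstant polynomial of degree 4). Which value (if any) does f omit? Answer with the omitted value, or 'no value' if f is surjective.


Little Picard bounds the complement of f(ℂ) to at most one point.
For every w ∈ ℂ, the equation p(z) − w = 0 is a nonconstant polynomial in z and hence has at least one root by the fundamental theorem of algebra. So p is surjective onto ℂ, omitting no value.

Omitted value: no value.


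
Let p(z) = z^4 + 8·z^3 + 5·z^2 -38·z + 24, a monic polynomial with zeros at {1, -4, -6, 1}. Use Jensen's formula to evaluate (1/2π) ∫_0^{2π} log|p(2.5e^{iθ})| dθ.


Zeros: -6, -4, 1, 1; r = 2.5.
Inside |z| < r: 1, 1. Outside (|z| ≥ r): -6, -4.
p(0) = 24, so log|p(0)| = log(24) = 3.1781.
Apply Jensen: I(r) = log|p(0)| + Σ_k log(r/|z_k|), summed over zeros inside |z| < r.
  log(r/|z_k|) for z_k = 1: log(2.5/1) = 0.9163
  log(r/|z_k|) for z_k = 1: log(2.5/1) = 0.9163
  Outside zeros (-6, -4) contribute nothing to the Jensen sum.
Sum over inside zeros: 1.8326.
I(r) = log|p(0)| + (inside sum) = 3.1781 + 1.8326 = 5.0106.
Note: since some zeros are outside |z| ≤ r, the simplified n·log(r) form does NOT apply — only the inside zeros contribute.

I(r) ≈ 5.0106.


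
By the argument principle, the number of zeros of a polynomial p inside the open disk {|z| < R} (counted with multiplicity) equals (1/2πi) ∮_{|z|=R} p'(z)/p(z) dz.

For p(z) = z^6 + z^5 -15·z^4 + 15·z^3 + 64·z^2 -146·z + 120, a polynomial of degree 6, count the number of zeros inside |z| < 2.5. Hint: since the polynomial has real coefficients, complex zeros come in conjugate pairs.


The zeros of p are: -3, (1 + 1i), (1 - 1i), (2 + 1i), (2 - 1i), -4.
Their magnitudes are: 3, 1.414, 1.414, 2.236, 2.236, 4.
Zeros with |z| < R = 2.5: (1 + 1i), (1 - 1i), (2 + 1i), (2 - 1i).
Count = 4.
By the argument principle, (1/2πi) ∮_{|z|=R} p'(z)/p(z) dz equals exactly this count.

Number of zeros inside |z| < 2.5: 4.


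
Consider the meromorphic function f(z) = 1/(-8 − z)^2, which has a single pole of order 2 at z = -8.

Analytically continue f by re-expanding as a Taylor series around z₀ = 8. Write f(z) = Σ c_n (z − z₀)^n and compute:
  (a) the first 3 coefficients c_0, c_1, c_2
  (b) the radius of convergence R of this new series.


Let w = z − z₀, so z = z₀ + w.
Then -8 − z = -8 − (z₀ + w) = (-8 − z₀) − w = -16 − w.
f(z) = 1/(-16 − w)^2 = (1/(-16)^2) · (1 − w/(-16))^{−2}.
By the binomial series (1−u)^{−2} = Σ_{n≥0} C(n+1, 1) u^n for |u|<1, with u = w/(-16):
  c_n = C(n+1, 1) / (-16)^(n+2).
  c_0 = 1/(-16)^2 = 1/256.
  c_1 = 2/(-16)^3 = -1/2048.
  c_2 = 3/(-16)^4 = 3/65536.
The series is valid for |w/d| < 1, i.e. |z − z₀| < |d|.
Radius of convergence: R = |-8 − z₀| = |-16| = 16 (distance from z₀ to the singularity z = -8).

c_0 = 1/256, c_1 = -1/2048, c_2 = 3/65536; R = 16.


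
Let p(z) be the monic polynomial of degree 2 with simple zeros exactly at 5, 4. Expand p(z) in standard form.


The polynomial is p(z) = ∏_{α ∈ S} (z − α), where S = {5, 4}.
Expanding the product yields: p(z) = z^2 -9·z + 20.
The resulting polynomial has degree 2 and real coefficients as required.

p(z) = z^2 -9·z + 20.


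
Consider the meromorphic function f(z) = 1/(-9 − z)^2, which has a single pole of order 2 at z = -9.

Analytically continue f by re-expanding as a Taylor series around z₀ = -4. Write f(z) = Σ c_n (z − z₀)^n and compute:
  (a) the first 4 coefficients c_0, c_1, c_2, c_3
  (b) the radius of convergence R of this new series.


Let w = z − z₀, so z = z₀ + w.
Then -9 − z = -9 − (z₀ + w) = (-9 − z₀) − w = -5 − w.
f(z) = 1/(-5 − w)^2 = (1/(-5)^2) · (1 − w/(-5))^{−2}.
By the binomial series (1−u)^{−2} = Σ_{n≥0} C(n+1, 1) u^n for |u|<1, with u = w/(-5):
  c_n = C(n+1, 1) / (-5)^(n+2).
  c_0 = 1/(-5)^2 = 1/25.
  c_1 = 2/(-5)^3 = -2/125.
  c_2 = 3/(-5)^4 = 3/625.
  c_3 = 4/(-5)^5 = -4/3125.
The series is valid for |w/d| < 1, i.e. |z − z₀| < |d|.
Radius of convergence: R = |-9 − z₀| = |-5| = 5 (distance from z₀ to the singularity z = -9).

c_0 = 1/25, c_1 = -2/125, c_2 = 3/625, c_3 = -4/3125; R = 5.


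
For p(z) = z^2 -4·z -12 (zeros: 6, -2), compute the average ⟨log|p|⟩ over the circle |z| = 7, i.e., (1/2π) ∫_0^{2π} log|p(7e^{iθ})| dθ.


Zeros: -2, 6; r = 7.
Inside |z| < r: -2, 6. Outside (|z| ≥ r): ∅.
p(0) = -12, so log|p(0)| = log(12) = 2.4849.
Apply Jensen: I(r) = log|p(0)| + Σ_k log(r/|z_k|), summed over zeros inside |z| < r.
  log(r/|z_k|) for z_k = 6: log(7/6) = 0.1542
  log(r/|z_k|) for z_k = -2: log(7/2) = 1.2528
Sum over inside zeros: 1.4069.
I(r) = log|p(0)| + (inside sum) = 2.4849 + 1.4069 = 3.8918.
Closed form (all zeros inside, monic): I(r) = n·log(r) = 2·log(7) = 3.8918. ✓

I(r) ≈ 3.8918.


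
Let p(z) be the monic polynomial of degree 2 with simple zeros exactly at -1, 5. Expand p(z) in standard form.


The polynomial is p(z) = ∏_{α ∈ S} (z − α), where S = {-1, 5}.
Expanding the product yields: p(z) = z^2 -4·z -5.
The resulting polynomial has degree 2 and real coefficients as required.

p(z) = z^2 -4·z -5.


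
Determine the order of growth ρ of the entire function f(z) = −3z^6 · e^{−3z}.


M(r) = max_{|z|=r} |-3|·|z|^6·|e^{−3z}| = 3·r^6 · e^{3r^1} (the factors attain their maxima compatibly on |z|=r). Then log M(r) = log 3 + 6·log r + 3r^1, dominated by the last term, so log log M(r) ~ 1·log r. The polynomial factor -3z^6 contributes only a log r term and does not affect the order. ρ = 1.
Therefore ρ = 1.

Order ρ = 1.


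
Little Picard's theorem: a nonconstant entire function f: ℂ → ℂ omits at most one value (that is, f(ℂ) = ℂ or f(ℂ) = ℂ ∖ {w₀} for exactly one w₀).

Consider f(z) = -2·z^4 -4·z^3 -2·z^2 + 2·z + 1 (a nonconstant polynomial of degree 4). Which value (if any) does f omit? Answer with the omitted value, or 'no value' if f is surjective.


Little Picard bounds the complement of f(ℂ) to at most one point.
For every w ∈ ℂ, the equation p(z) − w = 0 is a nonconstant polynomial in z and hence has at least one root by the fundamental theorem of algebra. So p is surjective onto ℂ, omitting no value.

Omitted value: no value.


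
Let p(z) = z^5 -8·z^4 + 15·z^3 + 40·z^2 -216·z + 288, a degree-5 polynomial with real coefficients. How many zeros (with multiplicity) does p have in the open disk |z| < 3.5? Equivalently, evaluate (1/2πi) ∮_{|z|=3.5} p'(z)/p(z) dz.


The zeros of p are: 4, -3, 3, (2 + 2i), (2 - 2i).
Their magnitudes are: 4, 3, 3, 2.828, 2.828.
Zeros with |z| < R = 3.5: -3, 3, (2 + 2i), (2 - 2i).
Count = 4.
By the argument principle, (1/2πi) ∮_{|z|=R} p'(z)/p(z) dz equals exactly this count.

Number of zeros inside |z| < 3.5: 4.


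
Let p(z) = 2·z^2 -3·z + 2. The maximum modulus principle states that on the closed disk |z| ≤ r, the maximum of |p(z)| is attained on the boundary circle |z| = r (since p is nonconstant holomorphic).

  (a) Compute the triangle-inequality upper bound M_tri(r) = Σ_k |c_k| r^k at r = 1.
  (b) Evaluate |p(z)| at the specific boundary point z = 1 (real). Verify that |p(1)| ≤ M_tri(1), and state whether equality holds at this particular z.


Coefficients: c_0 = 2, c_1 = -3, c_2 = 2. Radius r = 1.
Part (a). Triangle bound: M_tri(r) = Σ_k |c_k| r^k
  = |2|·1^0 + |-3|·1^1 + |2|·1^2
  = 2 + 3 + 2 = 7.
This bounds M(r) := max_{|z|=r} |p(z)| from above; equality holds iff all terms c_k z^k can be made to align in phase at a single z on |z|=r.
Part (b). At z = 1 (real, on the circle |z| = r):
  p(1) = (2)·1^0 + (-3)·1^1 + (2)·1^2 = 1.
  |p(1)| = 1.
Check: |p(1)| = 1 ≤ 7 = M_tri(1). ✓ Equality does not hold at z = 1 (the coefficients have mixed signs, so the terms do not all align in phase there).

M_tri(1) = 7; |p(1)| = 1; equality at z=1: no.


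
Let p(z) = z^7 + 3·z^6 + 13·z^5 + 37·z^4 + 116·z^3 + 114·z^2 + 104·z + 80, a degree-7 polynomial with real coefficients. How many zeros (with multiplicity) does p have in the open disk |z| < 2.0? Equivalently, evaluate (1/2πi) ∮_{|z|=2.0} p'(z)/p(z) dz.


The zeros of p are: (-2 + 2i), (-2 - 2i), (0 + 1i), (0 - 1i), (1 + 3i), (1 - 3i), -1.
Their magnitudes are: 2.828, 2.828, 1, 1, 3.162, 3.162, 1.
Zeros with |z| < R = 2.0: (0 + 1i), (0 - 1i), -1.
Count = 3.
By the argument principle, (1/2πi) ∮_{|z|=R} p'(z)/p(z) dz equals exactly this count.

Number of zeros inside |z| < 2.0: 3.


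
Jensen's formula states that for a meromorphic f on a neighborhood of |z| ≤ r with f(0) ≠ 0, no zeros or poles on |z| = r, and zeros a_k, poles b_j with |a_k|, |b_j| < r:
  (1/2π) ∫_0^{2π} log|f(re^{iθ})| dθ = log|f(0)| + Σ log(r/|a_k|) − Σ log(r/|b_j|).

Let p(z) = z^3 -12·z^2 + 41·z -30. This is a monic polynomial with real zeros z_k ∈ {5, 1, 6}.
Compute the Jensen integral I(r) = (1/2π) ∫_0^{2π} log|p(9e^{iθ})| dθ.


Zeros: 1, 5, 6; r = 9.
Inside |z| < r: 1, 5, 6. Outside (|z| ≥ r): ∅.
p(0) = -30, so log|p(0)| = log(30) = 3.4012.
Apply Jensen: I(r) = log|p(0)| + Σ_k log(r/|z_k|), summed over zeros inside |z| < r.
  log(r/|z_k|) for z_k = 5: log(9/5) = 0.5878
  log(r/|z_k|) for z_k = 1: log(9/1) = 2.1972
  log(r/|z_k|) for z_k = 6: log(9/6) = 0.4055
Sum over inside zeros: 3.1905.
I(r) = log|p(0)| + (inside sum) = 3.4012 + 3.1905 = 6.5917.
Closed form (all zeros inside, monic): I(r) = n·log(r) = 3·log(9) = 6.5917. ✓

I(r) ≈ 6.5917.


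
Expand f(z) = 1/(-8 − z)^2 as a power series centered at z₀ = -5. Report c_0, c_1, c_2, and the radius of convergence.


Let w = z − z₀, so z = z₀ + w.
Then -8 − z = -8 − (z₀ + w) = (-8 − z₀) − w = -3 − w.
f(z) = 1/(-3 − w)^2 = (1/(-3)^2) · (1 − w/(-3))^{−2}.
By the binomial series (1−u)^{−2} = Σ_{n≥0} C(n+1, 1) u^n for |u|<1, with u = w/(-3):
  c_n = C(n+1, 1) / (-3)^(n+2).
  c_0 = 1/(-3)^2 = 1/9.
  c_1 = 2/(-3)^3 = -2/27.
  c_2 = 3/(-3)^4 = 1/27.
The series is valid for |w/d| < 1, i.e. |z − z₀| < |d|.
Radius of convergence: R = |-8 − z₀| = |-3| = 3 (distance from z₀ to the singularity z = -8).

c_0 = 1/9, c_1 = -2/27, c_2 = 1/27; R = 3.


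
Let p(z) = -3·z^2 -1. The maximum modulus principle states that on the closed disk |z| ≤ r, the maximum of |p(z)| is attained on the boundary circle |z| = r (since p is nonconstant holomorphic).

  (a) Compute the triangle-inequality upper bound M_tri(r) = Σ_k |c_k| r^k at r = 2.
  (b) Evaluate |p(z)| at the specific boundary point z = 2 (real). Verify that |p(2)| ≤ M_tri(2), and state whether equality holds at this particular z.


Coefficients: c_0 = -1, c_1 = 0, c_2 = -3. Radius r = 2.
Part (a). Triangle bound: M_tri(r) = Σ_k |c_k| r^k
  = |-1|·2^0 + |0|·2^1 + |-3|·2^2
  = 1 + 0 + 12 = 13.
This bounds M(r) := max_{|z|=r} |p(z)| from above; equality holds iff all terms c_k z^k can be made to align in phase at a single z on |z|=r.
Part (b). At z = 2 (real, on the circle |z| = r):
  p(2) = (-1)·2^0 + (0)·2^1 + (-3)·2^2 = -13.
  |p(2)| = 13.
Since all nonzero coefficients share the same sign, |p(2)| = 13 = M_tri(2); the triangle bound is attained at z = 2, so in fact M(r) = 13.

M_tri(2) = 13; |p(2)| = 13; equality at z=2: yes.


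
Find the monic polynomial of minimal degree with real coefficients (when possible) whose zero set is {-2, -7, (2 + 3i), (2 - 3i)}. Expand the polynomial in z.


The polynomial is p(z) = ∏_{α ∈ S} (z − α), where S = {-2, -7, (2 + 3i), (2 - 3i)}.
Expanding the product yields: p(z) = z^4 + 5·z^3 -9·z^2 + 61·z + 182.
Note conjugate pairs combine to real quadratics: (z − (2+3i))(z − (2−3i)) = z² − 4z + 13.
The resulting polynomial has degree 4 and real coefficients as required.

p(z) = z^4 + 5·z^3 -9·z^2 + 61·z + 182.


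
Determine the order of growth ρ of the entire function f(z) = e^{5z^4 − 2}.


|e^{5z^4 − 2}| = e^{Re(5·z^4) + -2} ≤ e^{5|z|^4 + -2} = e^{5r^4 + -2} on |z| = r, so ρ ≤ 4. Choosing z on |z|=r so that 5·z^4 is real positive (always possible by picking arg z appropriately) gives |f(z)| = e^{5r^4 + -2}, matching the bound. The additive constant -2 does not affect log log M(r) ~ 4·log r. Hence ρ = 4.
Therefore ρ = 4.

Order ρ = 4.


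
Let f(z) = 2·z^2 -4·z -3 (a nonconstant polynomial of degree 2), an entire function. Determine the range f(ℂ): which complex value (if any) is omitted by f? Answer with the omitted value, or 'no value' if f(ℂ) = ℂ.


Little Picard bounds the complement of f(ℂ) to at most one point.
For every w ∈ ℂ, the equation p(z) − w = 0 is a nonconstant polynomial in z and hence has at least one root by the fundamental theorem of algebra. So p is surjective onto ℂ, omitting no value.

Omitted value: no value.


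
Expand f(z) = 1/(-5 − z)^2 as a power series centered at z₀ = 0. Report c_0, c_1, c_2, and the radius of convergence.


Let w = z − z₀, so z = z₀ + w.
Then -5 − z = -5 − (z₀ + w) = (-5 − z₀) − w = -5 − w.
f(z) = 1/(-5 − w)^2 = (1/(-5)^2) · (1 − w/(-5))^{−2}.
By the binomial series (1−u)^{−2} = Σ_{n≥0} C(n+1, 1) u^n for |u|<1, with u = w/(-5):
  c_n = C(n+1, 1) / (-5)^(n+2).
  c_0 = 1/(-5)^2 = 1/25.
  c_1 = 2/(-5)^3 = -2/125.
  c_2 = 3/(-5)^4 = 3/625.
The series is valid for |w/d| < 1, i.e. |z − z₀| < |d|.
Radius of convergence: R = |-5 − z₀| = |-5| = 5 (distance from z₀ to the singularity z = -5).

c_0 = 1/25, c_1 = -2/125, c_2 = 3/625; R = 5.


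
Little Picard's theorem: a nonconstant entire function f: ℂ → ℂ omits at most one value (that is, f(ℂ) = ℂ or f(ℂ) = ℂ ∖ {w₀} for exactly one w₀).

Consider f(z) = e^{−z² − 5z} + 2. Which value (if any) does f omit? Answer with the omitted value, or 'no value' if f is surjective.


Little Picard bounds the complement of f(ℂ) to at most one point.
The exponent g(z) = −z² − 5z is a nonconstant polynomial, hence surjective onto ℂ. So e^{g(z)} takes every value in {e^w : w ∈ ℂ} = ℂ ∖ {0}. Adding 2 shifts the range to ℂ ∖ {2}. f omits exactly 2.

Omitted value: 2.


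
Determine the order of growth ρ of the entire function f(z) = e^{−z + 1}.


|e^{−z + 1}| = e^{Re(-1·z) + 1} ≤ e^{1|z|^1 + 1} = e^{1r^1 + 1} on |z| = r, so ρ ≤ 1. Choosing z on |z|=r so that -1·z is real positive (always possible by picking arg z appropriately) gives |f(z)| = e^{1r^1 + 1}, matching the bound. The additive constant 1 does not affect log log M(r) ~ 1·log r. Hence ρ = 1.
Therefore ρ = 1.

Order ρ = 1.


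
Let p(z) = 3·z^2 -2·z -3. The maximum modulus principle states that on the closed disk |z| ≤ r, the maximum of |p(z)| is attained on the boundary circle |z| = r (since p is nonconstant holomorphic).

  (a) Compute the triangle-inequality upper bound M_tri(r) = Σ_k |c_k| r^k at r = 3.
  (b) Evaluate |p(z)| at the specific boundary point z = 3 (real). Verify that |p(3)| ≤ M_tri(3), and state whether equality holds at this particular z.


Coefficients: c_0 = -3, c_1 = -2, c_2 = 3. Radius r = 3.
Part (a). Triangle bound: M_tri(r) = Σ_k |c_k| r^k
  = |-3|·3^0 + |-2|·3^1 + |3|·3^2
  = 3 + 6 + 27 = 36.
This bounds M(r) := max_{|z|=r} |p(z)| from above; equality holds iff all terms c_k z^k can be made to align in phase at a single z on |z|=r.
Part (b). At z = 3 (real, on the circle |z| = r):
  p(3) = (-3)·3^0 + (-2)·3^1 + (3)·3^2 = 18.
  |p(3)| = 18.
Check: |p(3)| = 18 ≤ 36 = M_tri(3). ✓ Equality does not hold at z = 3 (the coefficients have mixed signs, so the terms do not all align in phase there).

M_tri(3) = 36; |p(3)| = 18; equality at z=3: no.


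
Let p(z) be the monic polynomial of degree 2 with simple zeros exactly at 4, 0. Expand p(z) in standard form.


The polynomial is p(z) = ∏_{α ∈ S} (z − α), where S = {4, 0}.
Expanding the product yields: p(z) = z^2 -4·z.
The resulting polynomial has degree 2 and real coefficients as required.

p(z) = z^2 -4·z.


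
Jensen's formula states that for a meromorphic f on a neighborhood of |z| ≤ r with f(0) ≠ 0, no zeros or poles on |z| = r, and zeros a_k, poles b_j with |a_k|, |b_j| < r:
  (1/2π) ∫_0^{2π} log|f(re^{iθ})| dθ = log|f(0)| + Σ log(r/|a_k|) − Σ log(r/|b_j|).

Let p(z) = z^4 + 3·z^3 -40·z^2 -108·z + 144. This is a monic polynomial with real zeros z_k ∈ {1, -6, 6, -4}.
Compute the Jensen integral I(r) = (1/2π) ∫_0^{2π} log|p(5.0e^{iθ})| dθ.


Zeros: -6, -4, 1, 6; r = 5.0.
Inside |z| < r: -4, 1. Outside (|z| ≥ r): -6, 6.
p(0) = 144, so log|p(0)| = log(144) = 4.9698.
Apply Jensen: I(r) = log|p(0)| + Σ_k log(r/|z_k|), summed over zeros inside |z| < r.
  log(r/|z_k|) for z_k = 1: log(5.0/1) = 1.6094
  log(r/|z_k|) for z_k = -4: log(5.0/4) = 0.2231
  Outside zeros (-6, 6) contribute nothing to the Jensen sum.
Sum over inside zeros: 1.8326.
I(r) = log|p(0)| + (inside sum) = 4.9698 + 1.8326 = 6.8024.
Note: since some zeros are outside |z| ≤ r, the simplified n·log(r) form does NOT apply — only the inside zeros contribute.

I(r) ≈ 6.8024.


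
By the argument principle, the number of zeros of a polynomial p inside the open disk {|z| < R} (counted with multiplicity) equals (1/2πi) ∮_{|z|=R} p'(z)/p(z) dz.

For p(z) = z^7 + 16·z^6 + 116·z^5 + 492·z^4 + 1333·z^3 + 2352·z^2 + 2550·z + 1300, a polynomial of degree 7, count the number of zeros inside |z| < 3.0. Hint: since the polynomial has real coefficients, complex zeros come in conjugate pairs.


The zeros of p are: (-3 + 2i), (-3 - 2i), (-1 + 2i), (-1 - 2i), (-3 + 1i), (-3 - 1i), -2.
Their magnitudes are: 3.606, 3.606, 2.236, 2.236, 3.162, 3.162, 2.
Zeros with |z| < R = 3.0: (-1 + 2i), (-1 - 2i), -2.
Count = 3.
By the argument principle, (1/2πi) ∮_{|z|=R} p'(z)/p(z) dz equals exactly this count.

Number of zeros inside |z| < 3.0: 3.


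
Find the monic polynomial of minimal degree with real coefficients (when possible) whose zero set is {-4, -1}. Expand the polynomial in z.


The polynomial is p(z) = ∏_{α ∈ S} (z − α), where S = {-4, -1}.
Expanding the product yields: p(z) = z^2 + 5·z + 4.
The resulting polynomial has degree 2 and real coefficients as required.

p(z) = z^2 + 5·z + 4.


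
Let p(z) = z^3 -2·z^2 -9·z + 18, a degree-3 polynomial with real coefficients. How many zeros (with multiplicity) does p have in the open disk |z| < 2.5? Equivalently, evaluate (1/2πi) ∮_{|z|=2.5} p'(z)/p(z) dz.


The zeros of p are: 2, 3, -3.
Their magnitudes are: 2, 3, 3.
Zeros with |z| < R = 2.5: 2.
Count = 1.
By the argument principle, (1/2πi) ∮_{|z|=R} p'(z)/p(z) dz equals exactly this count.

Number of zeros inside |z| < 2.5: 1.


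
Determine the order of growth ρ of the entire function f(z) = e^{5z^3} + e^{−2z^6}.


Each summand is entire of order 3 and 6 respectively (as in the single-exponential case). The order of a sum is at most the max of the orders, so ρ ≤ 6. For the lower bound: on |z|=r choose arg z so that -2z^6 is real positive; then |e^{-2z^6}| = e^{2r^6} while |e^{5z^3}| ≤ e^{5r^3} = o(e^{2r^6}). So |f| ≥ e^{2r^6}(1 − o(1)) and ρ ≥ 6. Hence ρ = max(3, 6) = 6.
Therefore ρ = 6.

Order ρ = 6.


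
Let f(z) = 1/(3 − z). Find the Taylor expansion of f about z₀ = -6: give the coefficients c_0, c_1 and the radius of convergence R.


Let w = z − z₀, so z = z₀ + w.
Then 3 − z = 3 − (z₀ + w) = (3 − z₀) − w = 9 − w.
f(z) = 1/(9 − w) = (1/(9)) · 1/(1 − w/(9)) = Σ_{n≥0} w^n / (9)^(n+1).
So c_n = 1/(9)^(n+1):
  c_0 = 1/(9)^1 = 1/9.
  c_1 = 1/(9)^2 = 1/81.
The series is valid for |w/d| < 1, i.e. |z − z₀| < |d|.
Radius of convergence: R = |3 − z₀| = |9| = 9 (distance from z₀ to the singularity z = 3).

c_0 = 1/9, c_1 = 1/81; R = 9.


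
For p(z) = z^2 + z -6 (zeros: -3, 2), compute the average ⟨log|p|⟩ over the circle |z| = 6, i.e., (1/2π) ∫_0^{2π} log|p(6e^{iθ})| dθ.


Zeros: -3, 2; r = 6.
Inside |z| < r: -3, 2. Outside (|z| ≥ r): ∅.
p(0) = -6, so log|p(0)| = log(6) = 1.7918.
Apply Jensen: I(r) = log|p(0)| + Σ_k log(r/|z_k|), summed over zeros inside |z| < r.
  log(r/|z_k|) for z_k = -3: log(6/3) = 0.6931
  log(r/|z_k|) for z_k = 2: log(6/2) = 1.0986
Sum over inside zeros: 1.7918.
I(r) = log|p(0)| + (inside sum) = 1.7918 + 1.7918 = 3.5835.
Closed form (all zeros inside, monic): I(r) = n·log(r) = 2·log(6) = 3.5835. ✓

I(r) ≈ 3.5835.


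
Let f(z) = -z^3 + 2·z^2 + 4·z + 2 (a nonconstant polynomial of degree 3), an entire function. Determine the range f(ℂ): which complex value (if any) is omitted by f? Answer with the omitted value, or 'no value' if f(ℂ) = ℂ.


Little Picard bounds the complement of f(ℂ) to at most one point.
For every w ∈ ℂ, the equation p(z) − w = 0 is a nonconstant polynomial in z and hence has at least one root by the fundamental theorem of algebra. So p is surjective onto ℂ, omitting no value.

Omitted value: no value.


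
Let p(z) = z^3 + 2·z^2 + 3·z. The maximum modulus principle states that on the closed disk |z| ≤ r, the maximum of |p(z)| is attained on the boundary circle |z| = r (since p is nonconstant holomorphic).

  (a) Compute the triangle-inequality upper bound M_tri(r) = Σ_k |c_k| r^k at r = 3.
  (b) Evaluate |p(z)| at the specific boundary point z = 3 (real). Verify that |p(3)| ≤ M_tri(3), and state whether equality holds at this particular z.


Coefficients: c_0 = 0, c_1 = 3, c_2 = 2, c_3 = 1. Radius r = 3.
Part (a). Triangle bound: M_tri(r) = Σ_k |c_k| r^k
  = |0|·3^0 + |3|·3^1 + |2|·3^2 + |1|·3^3
  = 0 + 9 + 18 + 27 = 54.
This bounds M(r) := max_{|z|=r} |p(z)| from above; equality holds iff all terms c_k z^k can be made to align in phase at a single z on |z|=r.
Part (b). At z = 3 (real, on the circle |z| = r):
  p(3) = (0)·3^0 + (3)·3^1 + (2)·3^2 + (1)·3^3 = 54.
  |p(3)| = 54.
Since all nonzero coefficients share the same sign, |p(3)| = 54 = M_tri(3); the triangle bound is attained at z = 3, so in fact M(r) = 54.

M_tri(3) = 54; |p(3)| = 54; equality at z=3: yes.
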